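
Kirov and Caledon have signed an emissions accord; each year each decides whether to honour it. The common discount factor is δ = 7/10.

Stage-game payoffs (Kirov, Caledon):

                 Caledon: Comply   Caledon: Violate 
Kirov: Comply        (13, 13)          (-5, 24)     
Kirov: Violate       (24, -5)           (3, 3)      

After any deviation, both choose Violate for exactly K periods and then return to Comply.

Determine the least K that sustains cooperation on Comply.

Need Σ_{k=1}^{K} δ^k ≥ (24−13)/(13−3) = 1.1000 at δ = 7/10.
At K = 1 the sum is 0.7000 < 1.1000; at K = 2 it is 1.1900 ≥ 1.1000.
So the minimum punishment length is K = 2.

2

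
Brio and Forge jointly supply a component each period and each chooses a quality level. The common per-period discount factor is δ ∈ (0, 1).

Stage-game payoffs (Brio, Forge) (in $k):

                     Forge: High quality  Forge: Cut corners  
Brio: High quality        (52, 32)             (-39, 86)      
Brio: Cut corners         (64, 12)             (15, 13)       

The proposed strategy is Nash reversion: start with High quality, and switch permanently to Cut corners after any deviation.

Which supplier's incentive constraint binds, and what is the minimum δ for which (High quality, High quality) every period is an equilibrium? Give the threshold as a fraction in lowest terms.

Brio: cooperation gives 52 each period; deviation gives 64 once then 15 forever.
  52/(1−δ) ≥ 64 + 15δ/(1−δ) ⇒ δ ≥ 12/49.
Forge: cooperation gives 32 each period; deviation gives 86 once then 13 forever.
  δ ≥ 54/73.
Both must hold, so the binding constraint is Forge's: δ ≥ 54/73.

Forge; δ ≥ 54/73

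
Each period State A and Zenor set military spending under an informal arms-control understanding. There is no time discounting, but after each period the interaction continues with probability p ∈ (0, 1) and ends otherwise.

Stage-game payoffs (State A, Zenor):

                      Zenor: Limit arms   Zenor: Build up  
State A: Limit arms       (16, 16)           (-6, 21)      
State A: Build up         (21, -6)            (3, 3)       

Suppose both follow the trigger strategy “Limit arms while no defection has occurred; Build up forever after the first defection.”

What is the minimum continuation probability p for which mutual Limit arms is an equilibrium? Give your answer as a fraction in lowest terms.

Expected cooperation value is 16 + p·16 + p²·16 + … = 16/(1−p); deviation gives 21 + p·3/(1−p).
16 ≥ 21(1−p) + 3p ⇒ 18p ≥ 5 ⇒ p ≥ 5/18.

5/18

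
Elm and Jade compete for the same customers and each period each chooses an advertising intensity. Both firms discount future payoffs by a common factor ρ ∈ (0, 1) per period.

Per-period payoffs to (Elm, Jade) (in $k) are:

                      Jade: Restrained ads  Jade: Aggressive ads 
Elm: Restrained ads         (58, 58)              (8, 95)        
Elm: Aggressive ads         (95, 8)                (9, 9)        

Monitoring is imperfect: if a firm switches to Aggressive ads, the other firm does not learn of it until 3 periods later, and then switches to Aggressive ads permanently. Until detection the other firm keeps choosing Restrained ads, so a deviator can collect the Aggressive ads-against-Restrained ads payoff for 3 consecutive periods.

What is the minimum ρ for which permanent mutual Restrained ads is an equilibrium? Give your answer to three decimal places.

A deviator earns 95 for 3 periods, then 9 forever; cooperating earns 58 forever. Multiplying the IC by (1−ρ):
58 ≥ 95(1−ρ^3) + 9ρ^3, so 86·ρ^3 ≥ 37 and ρ^3 ≥ 37/86.
ρ ≥ (37/86)^(1/3) ≈ 0.755.

0.755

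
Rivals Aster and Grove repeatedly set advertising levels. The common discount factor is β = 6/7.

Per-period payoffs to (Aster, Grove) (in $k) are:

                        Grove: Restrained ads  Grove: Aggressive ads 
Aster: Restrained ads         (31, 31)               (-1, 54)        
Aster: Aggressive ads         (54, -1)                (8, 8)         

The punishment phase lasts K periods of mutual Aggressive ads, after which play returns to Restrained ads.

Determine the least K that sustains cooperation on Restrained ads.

IC: β(1−β^K)/(1−β) ≥ (54−31)/(31−8) = 1.
With β = 6/7: need 1 − β^K ≥ 1·(1−6/7)/(6/7), i.e. β^K ≤ 0.8333.
Since (6/7)^1 = 0.8571 and (6/7)^2 = 0.7347, the smallest such K is 2.

2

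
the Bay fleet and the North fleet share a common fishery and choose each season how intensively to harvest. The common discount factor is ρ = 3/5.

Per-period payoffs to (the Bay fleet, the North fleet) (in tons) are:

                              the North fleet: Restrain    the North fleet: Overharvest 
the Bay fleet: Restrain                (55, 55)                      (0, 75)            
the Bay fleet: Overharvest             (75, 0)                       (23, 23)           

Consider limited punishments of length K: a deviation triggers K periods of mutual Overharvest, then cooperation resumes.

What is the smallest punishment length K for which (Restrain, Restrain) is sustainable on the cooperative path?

No profitable deviation requires (55−23)(ρ+…+ρ^K) ≥ 75−55, i.e. ρ+…+ρ^K ≥ 5/8 ≈ 0.6250.
With ρ = 3/5, the partial sums are K=1: 0.6000, K=2: 0.9600.
K = 2 is the first length at which the sum reaches 0.6250.

2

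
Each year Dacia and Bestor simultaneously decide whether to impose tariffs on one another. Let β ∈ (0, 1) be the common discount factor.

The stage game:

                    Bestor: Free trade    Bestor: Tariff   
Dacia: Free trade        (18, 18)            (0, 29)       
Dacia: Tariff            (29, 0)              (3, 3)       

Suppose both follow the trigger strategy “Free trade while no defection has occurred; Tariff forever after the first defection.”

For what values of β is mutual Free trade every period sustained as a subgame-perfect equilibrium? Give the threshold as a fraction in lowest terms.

One-period gain from deviating is 29 − 18 = 11. The loss is 18 − 3 = 15 in every subsequent period, with present value 15·β/(1−β).
Deviation is unprofitable when 15·β/(1−β) ≥ 11, i.e. β/(1−β) ≥ 11/15.
Equivalently β ≥ 11/(11+15) = 11/26.

11/26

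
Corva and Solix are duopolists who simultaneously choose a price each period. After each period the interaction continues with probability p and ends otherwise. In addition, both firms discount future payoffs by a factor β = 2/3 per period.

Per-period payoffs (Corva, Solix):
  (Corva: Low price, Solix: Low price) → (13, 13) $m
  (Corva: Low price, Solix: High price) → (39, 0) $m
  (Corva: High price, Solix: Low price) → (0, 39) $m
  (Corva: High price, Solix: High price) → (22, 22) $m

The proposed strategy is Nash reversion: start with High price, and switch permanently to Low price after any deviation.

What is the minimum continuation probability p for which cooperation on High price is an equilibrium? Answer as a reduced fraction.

Expected continuation weight on next period's payoff is β·p = 2/3·p, which plays the role of the discount factor.
Cooperation requires 2/3·p ≥ (39−22)/(39−13) = 17/26, hence p ≥ 51/52.

51/52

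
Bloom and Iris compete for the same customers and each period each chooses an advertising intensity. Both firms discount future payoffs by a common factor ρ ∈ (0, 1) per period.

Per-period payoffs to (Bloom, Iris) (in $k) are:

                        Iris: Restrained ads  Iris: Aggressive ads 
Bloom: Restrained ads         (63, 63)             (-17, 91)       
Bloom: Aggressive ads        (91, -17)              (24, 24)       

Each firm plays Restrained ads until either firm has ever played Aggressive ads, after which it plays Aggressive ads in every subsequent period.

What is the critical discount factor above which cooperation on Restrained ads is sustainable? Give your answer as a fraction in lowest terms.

28/67

63/(1−ρ) ≥ 91 + 24ρ/(1−ρ)
63 ≥ 91 − 67ρ
ρ ≥ 28/67.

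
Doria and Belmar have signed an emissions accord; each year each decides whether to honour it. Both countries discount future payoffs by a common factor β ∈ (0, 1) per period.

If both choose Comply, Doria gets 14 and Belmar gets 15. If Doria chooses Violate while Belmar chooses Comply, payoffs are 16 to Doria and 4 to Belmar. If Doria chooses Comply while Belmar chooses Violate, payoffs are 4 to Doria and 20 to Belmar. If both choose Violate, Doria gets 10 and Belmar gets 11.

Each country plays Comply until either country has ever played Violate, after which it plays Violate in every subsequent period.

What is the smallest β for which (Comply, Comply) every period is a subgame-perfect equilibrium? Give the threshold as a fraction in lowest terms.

5/9

For Doria: deviation gain 16−14 = 2, per-period punishment loss 14−10 = 4. IC gives β ≥ 2/6 = 1/3.
For Belmar: gain 5, loss 4 per period, so β ≥ 5/9.
The tighter constraint is Belmar's, so cooperation needs β ≥ 5/9.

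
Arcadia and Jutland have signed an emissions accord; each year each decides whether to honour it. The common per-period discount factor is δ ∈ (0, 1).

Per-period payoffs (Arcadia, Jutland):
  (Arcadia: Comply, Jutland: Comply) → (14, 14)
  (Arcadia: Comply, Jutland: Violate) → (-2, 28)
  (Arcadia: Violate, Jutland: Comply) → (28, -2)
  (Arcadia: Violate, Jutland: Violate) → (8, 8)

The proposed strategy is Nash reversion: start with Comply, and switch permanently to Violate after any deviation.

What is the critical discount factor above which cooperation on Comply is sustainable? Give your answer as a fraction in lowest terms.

Cooperation forever yields 14 each period: 14/(1−δ).
Deviating yields 28 once, then 8 forever: 28 + 8δ/(1−δ).
No profitable deviation requires 14/(1−δ) ≥ 28 + 8δ/(1−δ).
Multiplying by (1−δ): 14 ≥ 28(1−δ) + 8δ = 28 − 20δ.
So 20δ ≥ 14, i.e. δ ≥ 14/20 = 7/10.

7/10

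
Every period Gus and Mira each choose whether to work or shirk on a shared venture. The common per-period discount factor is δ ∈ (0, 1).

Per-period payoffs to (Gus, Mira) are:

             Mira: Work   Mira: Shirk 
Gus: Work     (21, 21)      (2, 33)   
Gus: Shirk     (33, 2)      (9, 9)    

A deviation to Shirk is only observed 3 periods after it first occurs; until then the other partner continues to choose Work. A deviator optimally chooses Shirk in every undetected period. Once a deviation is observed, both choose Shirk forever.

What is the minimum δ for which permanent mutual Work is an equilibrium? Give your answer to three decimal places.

Deviating for the 3 undetected periods gains 33−21 = 12 per period over cooperation, then loses 21−9 = 12 per period forever once punishment starts.
Gain: 12(1 + δ + … + δ^2); loss: 12·δ^3/(1−δ).
No profitable deviation ⇔ 12(1−δ^3) ≤ 12·δ^3, i.e. δ^3 ≥ 12/(12+12) = 1/2.
Hence δ ≥ (1/2)^(1/3) ≈ 0.794.

0.794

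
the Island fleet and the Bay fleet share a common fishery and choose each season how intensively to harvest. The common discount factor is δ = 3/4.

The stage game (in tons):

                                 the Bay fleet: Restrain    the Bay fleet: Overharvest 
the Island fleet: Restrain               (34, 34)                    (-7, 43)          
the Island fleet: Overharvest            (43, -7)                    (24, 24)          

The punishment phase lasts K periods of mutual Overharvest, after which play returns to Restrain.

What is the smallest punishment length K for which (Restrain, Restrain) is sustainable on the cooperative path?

No profitable deviation requires (34−24)(δ+…+δ^K) ≥ 43−34, i.e. δ+…+δ^K ≥ 9/10 ≈ 0.9000.
With δ = 3/4, the partial sums are K=1: 0.7500, K=2: 1.3125.
K = 2 is the first length at which the sum reaches 0.9000.

2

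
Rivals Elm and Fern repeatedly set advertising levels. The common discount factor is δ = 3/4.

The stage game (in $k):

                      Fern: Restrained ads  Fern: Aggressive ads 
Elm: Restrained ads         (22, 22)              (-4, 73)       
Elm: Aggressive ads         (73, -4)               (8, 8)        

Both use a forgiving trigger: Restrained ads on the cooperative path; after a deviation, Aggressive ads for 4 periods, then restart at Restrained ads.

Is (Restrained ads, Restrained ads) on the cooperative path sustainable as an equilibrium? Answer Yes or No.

No

A one-shot deviation gives 73 now, then 8 for 4 periods, then back to 22.
Gain from deviating: (73−22) today; loss: (22−8) in each of the next 4 periods.
No-deviation condition: (22−8)(δ+…+δ^4) ≥ 73−22, i.e. δ+…+δ^4 ≥ 51/14.
At δ = 3/4: δ+…+δ^4 = 2.0508 < 3.6429.
So cooperation is not sustainable.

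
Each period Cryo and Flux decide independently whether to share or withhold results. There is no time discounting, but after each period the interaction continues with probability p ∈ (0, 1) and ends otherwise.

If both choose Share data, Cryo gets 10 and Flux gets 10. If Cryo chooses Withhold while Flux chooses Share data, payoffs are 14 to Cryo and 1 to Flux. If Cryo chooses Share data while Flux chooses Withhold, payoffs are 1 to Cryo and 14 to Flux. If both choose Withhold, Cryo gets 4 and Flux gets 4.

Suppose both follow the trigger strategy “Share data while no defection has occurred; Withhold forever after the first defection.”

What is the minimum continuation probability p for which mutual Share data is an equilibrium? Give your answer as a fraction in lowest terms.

2/5

With no time discounting, the continuation probability p plays the role of the discount factor.
Grim-trigger IC: 10/(1−p) ≥ 14 + 4p/(1−p) ⇒ p ≥ (14−10)/(14−4) = 2/5.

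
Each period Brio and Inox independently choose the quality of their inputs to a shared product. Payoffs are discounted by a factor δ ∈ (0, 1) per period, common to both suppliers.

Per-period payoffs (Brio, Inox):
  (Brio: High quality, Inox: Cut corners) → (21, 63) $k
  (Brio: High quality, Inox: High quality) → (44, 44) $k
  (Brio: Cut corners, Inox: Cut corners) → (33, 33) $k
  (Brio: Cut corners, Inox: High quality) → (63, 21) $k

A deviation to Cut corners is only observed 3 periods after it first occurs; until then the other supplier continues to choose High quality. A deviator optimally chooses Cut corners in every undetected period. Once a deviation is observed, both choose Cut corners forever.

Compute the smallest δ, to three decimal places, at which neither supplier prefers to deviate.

0.859

Deviating for the 3 undetected periods gains 63−44 = 19 per period over cooperation, then loses 44−33 = 11 per period forever once punishment starts.
Gain: 19(1 + δ + … + δ^2); loss: 11·δ^3/(1−δ).
No profitable deviation ⇔ 19(1−δ^3) ≤ 11·δ^3, i.e. δ^3 ≥ 19/(19+11) = 19/30.
Hence δ ≥ (19/30)^(1/3) ≈ 0.859.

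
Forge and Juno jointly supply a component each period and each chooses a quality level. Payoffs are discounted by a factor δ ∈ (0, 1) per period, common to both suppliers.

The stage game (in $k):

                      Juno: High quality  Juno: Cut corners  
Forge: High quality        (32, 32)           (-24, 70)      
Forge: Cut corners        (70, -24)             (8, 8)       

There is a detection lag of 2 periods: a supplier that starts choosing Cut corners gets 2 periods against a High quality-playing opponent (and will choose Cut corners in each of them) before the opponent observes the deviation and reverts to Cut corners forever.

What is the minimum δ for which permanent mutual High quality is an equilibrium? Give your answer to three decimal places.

The best deviation is to choose Cut corners for all 2 undetected periods, earning 70 each, then 8 forever once detected.
Deviation value: 70(1−δ^2)/(1−δ) + 8δ^2/(1−δ); cooperation value: 32/(1−δ).
IC: 32 ≥ 70(1−δ^2) + 8δ^2 = 70 − 62δ^2.
So δ^2 ≥ 38/62 = 19/31, giving δ ≥ (19/31)^(1/2) ≈ 0.783.

0.783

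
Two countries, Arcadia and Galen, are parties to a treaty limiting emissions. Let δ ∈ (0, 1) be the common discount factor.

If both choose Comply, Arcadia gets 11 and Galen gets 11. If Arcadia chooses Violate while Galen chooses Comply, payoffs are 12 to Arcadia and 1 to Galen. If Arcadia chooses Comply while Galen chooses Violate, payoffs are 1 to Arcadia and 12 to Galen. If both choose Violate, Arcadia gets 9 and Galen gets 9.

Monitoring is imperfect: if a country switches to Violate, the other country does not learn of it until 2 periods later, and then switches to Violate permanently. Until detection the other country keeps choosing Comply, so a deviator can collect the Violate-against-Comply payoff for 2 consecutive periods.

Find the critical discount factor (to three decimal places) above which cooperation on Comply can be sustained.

A deviator earns 12 for 2 periods, then 9 forever; cooperating earns 11 forever. Multiplying the IC by (1−δ):
11 ≥ 12(1−δ^2) + 9δ^2, so 3·δ^2 ≥ 1 and δ^2 ≥ 1/3.
δ ≥ (1/3)^(1/2) ≈ 0.577.

0.577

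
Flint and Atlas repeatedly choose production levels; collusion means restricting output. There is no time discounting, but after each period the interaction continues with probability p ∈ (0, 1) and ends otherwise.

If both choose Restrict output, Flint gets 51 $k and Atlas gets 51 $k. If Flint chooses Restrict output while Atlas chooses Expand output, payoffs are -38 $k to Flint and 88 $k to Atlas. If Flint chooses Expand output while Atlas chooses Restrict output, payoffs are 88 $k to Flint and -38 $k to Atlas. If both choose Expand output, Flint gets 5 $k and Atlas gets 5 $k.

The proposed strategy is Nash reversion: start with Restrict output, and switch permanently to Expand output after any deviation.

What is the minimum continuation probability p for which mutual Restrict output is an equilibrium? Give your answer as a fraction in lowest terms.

With no time discounting, the continuation probability p plays the role of the discount factor.
Grim-trigger IC: 51/(1−p) ≥ 88 + 5p/(1−p) ⇒ p ≥ (88−51)/(88−5) = 37/83.

37/83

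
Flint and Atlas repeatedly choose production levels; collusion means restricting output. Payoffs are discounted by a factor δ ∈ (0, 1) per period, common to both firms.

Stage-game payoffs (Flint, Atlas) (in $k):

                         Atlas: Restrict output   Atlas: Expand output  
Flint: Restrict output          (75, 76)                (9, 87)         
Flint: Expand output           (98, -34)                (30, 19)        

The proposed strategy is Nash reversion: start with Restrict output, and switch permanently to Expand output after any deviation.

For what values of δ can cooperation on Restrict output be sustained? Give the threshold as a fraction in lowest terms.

Flint's threshold: (98−75)/(98−30) = 23/68.
Atlas's threshold: (87−76)/(87−19) = 11/68.
23/68 > 11/68, so Flint binds and δ* = 23/68.

23/68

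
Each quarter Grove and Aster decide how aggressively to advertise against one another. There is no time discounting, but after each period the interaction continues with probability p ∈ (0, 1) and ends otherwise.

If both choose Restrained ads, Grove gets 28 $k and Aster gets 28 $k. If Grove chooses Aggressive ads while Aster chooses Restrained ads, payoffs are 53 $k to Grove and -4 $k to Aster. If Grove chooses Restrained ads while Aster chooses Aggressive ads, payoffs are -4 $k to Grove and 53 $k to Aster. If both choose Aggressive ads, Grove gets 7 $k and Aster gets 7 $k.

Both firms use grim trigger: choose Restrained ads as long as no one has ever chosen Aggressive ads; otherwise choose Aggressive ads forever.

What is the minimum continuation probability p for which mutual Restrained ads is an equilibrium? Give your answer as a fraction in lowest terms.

With no time discounting, the continuation probability p plays the role of the discount factor.
Grim-trigger IC: 28/(1−p) ≥ 53 + 7p/(1−p) ⇒ p ≥ (53−28)/(53−7) = 25/46.

25/46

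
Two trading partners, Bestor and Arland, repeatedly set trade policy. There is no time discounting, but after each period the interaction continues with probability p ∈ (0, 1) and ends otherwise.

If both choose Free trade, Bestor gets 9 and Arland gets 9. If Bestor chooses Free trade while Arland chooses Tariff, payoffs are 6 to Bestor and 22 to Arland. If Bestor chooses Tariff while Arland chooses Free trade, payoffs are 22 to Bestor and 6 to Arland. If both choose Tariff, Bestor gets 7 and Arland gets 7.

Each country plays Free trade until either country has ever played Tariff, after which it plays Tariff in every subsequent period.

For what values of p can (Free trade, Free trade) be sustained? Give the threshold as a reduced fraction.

13/15

With no time discounting, the continuation probability p plays the role of the discount factor.
Grim-trigger IC: 9/(1−p) ≥ 22 + 7p/(1−p) ⇒ p ≥ (22−9)/(22−7) = 13/15.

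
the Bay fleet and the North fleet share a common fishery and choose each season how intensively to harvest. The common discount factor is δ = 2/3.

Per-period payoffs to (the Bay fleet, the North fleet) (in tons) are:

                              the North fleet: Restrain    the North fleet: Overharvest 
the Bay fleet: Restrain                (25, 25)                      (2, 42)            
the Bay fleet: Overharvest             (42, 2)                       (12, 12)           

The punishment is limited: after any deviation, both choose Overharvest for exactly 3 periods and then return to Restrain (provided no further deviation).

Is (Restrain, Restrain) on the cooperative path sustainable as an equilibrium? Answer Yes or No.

Yes

Comparing payoff streams over the 4 periods until play realigns: cooperate → 25(1+δ+…+δ^3); deviate → 42 + 12(δ+…+δ^3).
Cooperation is sustained iff (25−12)(δ+…+δ^3) ≥ 42−25.
δ+…+δ^3 = 2/3·(1−(2/3)^3)/(1−2/3) = 1.4074, and (42−25)/(25−12) = 1.3077.
1.4074 ≥ 1.3077, so cooperation is sustainable.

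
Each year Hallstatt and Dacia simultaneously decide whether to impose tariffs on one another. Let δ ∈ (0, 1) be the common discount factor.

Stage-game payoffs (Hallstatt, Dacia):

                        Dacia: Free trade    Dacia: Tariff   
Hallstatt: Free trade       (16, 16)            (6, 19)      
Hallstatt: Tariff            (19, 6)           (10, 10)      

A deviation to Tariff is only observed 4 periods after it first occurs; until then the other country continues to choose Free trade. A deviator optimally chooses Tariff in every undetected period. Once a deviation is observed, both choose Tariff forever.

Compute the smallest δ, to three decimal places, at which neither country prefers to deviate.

0.760

A deviator earns 19 for 4 periods, then 10 forever; cooperating earns 16 forever. Multiplying the IC by (1−δ):
16 ≥ 19(1−δ^4) + 10δ^4, so 9·δ^4 ≥ 3 and δ^4 ≥ 1/3.
δ ≥ (1/3)^(1/4) ≈ 0.760.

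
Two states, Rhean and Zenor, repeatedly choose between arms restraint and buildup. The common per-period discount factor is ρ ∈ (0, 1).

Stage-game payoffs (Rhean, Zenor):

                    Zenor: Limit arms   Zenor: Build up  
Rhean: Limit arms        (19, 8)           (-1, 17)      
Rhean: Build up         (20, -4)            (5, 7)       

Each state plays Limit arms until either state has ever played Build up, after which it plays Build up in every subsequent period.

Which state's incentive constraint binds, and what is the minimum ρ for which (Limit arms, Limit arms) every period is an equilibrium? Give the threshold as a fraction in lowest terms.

For Rhean: deviation gain 20−19 = 1, per-period punishment loss 19−5 = 14. IC gives ρ ≥ 1/15.
For Zenor: gain 9, loss 1 per period, so ρ ≥ 9/10.
The tighter constraint is Zenor's, so cooperation needs ρ ≥ 9/10.

Zenor; ρ ≥ 9/10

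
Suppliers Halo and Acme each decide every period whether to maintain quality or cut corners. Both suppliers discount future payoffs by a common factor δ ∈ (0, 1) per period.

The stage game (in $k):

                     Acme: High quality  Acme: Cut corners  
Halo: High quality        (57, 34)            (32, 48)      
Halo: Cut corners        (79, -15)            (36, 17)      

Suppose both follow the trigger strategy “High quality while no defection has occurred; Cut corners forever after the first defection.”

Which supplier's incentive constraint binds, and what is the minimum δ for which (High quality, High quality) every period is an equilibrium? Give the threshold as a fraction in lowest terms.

Halo; δ ≥ 22/43

Halo's threshold: (79−57)/(79−36) = 22/43.
Acme's threshold: (48−34)/(48−17) = 14/31.
22/43 > 14/31, so Halo binds and δ* = 22/43.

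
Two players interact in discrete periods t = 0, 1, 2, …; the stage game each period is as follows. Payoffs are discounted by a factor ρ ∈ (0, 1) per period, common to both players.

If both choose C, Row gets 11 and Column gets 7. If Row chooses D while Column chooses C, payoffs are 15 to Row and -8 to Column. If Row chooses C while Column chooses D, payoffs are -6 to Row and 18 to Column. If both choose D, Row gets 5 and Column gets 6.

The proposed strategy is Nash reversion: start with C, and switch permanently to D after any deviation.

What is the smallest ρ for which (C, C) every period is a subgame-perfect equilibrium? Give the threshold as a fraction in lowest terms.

11/12

For Row: deviation gain 15−11 = 4, per-period punishment loss 11−5 = 6. IC gives ρ ≥ 4/10 = 2/5.
For Column: gain 11, loss 1 per period, so ρ ≥ 11/12.
The tighter constraint is Column's, so cooperation needs ρ ≥ 11/12.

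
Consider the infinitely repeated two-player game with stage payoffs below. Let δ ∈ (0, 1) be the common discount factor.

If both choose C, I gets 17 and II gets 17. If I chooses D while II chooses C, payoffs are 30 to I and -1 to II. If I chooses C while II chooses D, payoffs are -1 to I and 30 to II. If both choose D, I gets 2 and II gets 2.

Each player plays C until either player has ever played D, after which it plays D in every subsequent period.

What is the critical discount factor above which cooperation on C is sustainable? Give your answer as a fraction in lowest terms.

13/28

One-period gain from deviating is 30 − 17 = 13. The loss is 17 − 2 = 15 in every subsequent period, with present value 15·δ/(1−δ).
Deviation is unprofitable when 15·δ/(1−δ) ≥ 13, i.e. δ/(1−δ) ≥ 13/15.
Equivalently δ ≥ 13/(13+15) = 13/28.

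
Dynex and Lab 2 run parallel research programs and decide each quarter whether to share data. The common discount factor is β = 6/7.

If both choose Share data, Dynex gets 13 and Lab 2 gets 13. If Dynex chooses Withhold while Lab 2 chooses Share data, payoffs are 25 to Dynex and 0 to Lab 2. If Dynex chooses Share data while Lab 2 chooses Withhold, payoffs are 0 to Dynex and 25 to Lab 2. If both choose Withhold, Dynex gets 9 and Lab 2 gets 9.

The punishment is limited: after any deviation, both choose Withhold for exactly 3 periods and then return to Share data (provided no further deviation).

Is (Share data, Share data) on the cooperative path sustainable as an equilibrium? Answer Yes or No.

IC: β+…+β^3 ≥ (25−13)/(13−9) = 3.
At β = 6/7: partial sum = 2.2216 < 3.0000. Cooperation not sustainable.

No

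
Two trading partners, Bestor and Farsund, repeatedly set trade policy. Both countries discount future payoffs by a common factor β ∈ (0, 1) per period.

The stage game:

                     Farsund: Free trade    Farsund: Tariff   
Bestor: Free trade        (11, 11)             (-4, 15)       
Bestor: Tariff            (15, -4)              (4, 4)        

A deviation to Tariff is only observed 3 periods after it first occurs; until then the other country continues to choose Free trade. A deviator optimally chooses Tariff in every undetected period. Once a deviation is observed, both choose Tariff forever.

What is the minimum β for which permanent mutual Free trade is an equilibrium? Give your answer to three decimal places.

0.714

A deviator earns 15 for 3 periods, then 4 forever; cooperating earns 11 forever. Multiplying the IC by (1−β):
11 ≥ 15(1−β^3) + 4β^3, so 11·β^3 ≥ 4 and β^3 ≥ 4/11.
β ≥ (4/11)^(1/3) ≈ 0.714.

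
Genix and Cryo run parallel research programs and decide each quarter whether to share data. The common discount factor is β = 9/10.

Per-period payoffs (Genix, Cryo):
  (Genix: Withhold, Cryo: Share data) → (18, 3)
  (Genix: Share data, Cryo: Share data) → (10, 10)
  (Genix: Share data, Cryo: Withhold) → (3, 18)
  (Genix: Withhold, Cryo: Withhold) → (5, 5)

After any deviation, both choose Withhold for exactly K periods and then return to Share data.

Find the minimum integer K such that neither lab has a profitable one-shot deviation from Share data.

2

IC: β(1−β^K)/(1−β) ≥ (18−10)/(10−5) = 8/5.
With β = 9/10: need 1 − β^K ≥ 8/5·(1−9/10)/(9/10), i.e. β^K ≤ 0.8222.
Since (9/10)^1 = 0.9000 and (9/10)^2 = 0.8100, the smallest such K is 2.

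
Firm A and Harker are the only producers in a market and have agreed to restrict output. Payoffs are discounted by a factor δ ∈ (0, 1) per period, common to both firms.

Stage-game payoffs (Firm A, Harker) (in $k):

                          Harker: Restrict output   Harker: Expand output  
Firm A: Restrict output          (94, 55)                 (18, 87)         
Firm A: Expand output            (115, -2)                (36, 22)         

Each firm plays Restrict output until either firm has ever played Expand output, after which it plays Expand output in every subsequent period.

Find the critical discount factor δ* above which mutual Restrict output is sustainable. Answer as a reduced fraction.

32/65

For Firm A: deviation gain 115−94 = 21, per-period punishment loss 94−36 = 58. IC gives δ ≥ 21/79.
For Harker: gain 32, loss 33 per period, so δ ≥ 32/65.
The tighter constraint is Harker's, so cooperation needs δ ≥ 32/65.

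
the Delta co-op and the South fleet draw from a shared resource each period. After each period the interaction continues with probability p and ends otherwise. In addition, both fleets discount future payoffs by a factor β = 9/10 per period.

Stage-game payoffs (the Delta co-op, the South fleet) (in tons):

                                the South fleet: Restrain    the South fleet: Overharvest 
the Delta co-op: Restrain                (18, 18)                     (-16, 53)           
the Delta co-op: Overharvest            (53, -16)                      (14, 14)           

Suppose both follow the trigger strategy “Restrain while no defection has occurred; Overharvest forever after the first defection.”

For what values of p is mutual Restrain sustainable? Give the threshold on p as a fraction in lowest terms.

Expected continuation weight on next period's payoff is β·p = 9/10·p, which plays the role of the discount factor.
Cooperation requires 9/10·p ≥ (53−18)/(53−14) = 35/39, hence p ≥ 350/351.

350/351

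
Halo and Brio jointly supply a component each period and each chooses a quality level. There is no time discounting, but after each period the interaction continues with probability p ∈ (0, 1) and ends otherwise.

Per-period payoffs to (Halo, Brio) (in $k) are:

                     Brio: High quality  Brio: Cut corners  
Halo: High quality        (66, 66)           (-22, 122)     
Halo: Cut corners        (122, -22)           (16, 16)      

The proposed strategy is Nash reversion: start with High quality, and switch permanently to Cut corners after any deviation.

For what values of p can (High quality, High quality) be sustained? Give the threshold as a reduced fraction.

With no time discounting, the continuation probability p plays the role of the discount factor.
Grim-trigger IC: 66/(1−p) ≥ 122 + 16p/(1−p) ⇒ p ≥ (122−66)/(122−16) = 28/53.

28/53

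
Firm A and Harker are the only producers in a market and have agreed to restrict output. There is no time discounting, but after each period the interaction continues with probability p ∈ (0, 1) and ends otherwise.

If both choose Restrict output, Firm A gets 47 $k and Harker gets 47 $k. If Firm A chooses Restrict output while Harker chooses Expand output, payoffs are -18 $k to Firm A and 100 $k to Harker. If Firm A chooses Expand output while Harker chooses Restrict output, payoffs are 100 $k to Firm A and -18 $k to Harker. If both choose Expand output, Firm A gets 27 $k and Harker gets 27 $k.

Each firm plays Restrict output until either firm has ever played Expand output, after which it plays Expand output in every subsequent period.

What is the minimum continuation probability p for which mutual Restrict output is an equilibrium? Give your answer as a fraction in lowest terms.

With no time discounting, the continuation probability p plays the role of the discount factor.
Grim-trigger IC: 47/(1−p) ≥ 100 + 27p/(1−p) ⇒ p ≥ (100−47)/(100−27) = 53/73.

53/73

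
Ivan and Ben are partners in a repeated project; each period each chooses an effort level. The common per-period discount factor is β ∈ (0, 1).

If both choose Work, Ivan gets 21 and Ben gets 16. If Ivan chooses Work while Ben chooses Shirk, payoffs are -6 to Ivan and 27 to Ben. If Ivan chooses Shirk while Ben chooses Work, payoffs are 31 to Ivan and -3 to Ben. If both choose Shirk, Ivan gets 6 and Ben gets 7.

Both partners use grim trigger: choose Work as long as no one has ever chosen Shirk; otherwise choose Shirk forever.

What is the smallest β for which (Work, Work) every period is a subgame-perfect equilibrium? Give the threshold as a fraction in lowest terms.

11/20

Ivan: cooperation gives 21 each period; deviation gives 31 once then 6 forever.
  21/(1−β) ≥ 31 + 6β/(1−β) ⇒ β ≥ 10/25 = 2/5.
Ben: cooperation gives 16 each period; deviation gives 27 once then 7 forever.
  β ≥ 11/20.
Both must hold, so the binding constraint is Ben's: β ≥ 11/20.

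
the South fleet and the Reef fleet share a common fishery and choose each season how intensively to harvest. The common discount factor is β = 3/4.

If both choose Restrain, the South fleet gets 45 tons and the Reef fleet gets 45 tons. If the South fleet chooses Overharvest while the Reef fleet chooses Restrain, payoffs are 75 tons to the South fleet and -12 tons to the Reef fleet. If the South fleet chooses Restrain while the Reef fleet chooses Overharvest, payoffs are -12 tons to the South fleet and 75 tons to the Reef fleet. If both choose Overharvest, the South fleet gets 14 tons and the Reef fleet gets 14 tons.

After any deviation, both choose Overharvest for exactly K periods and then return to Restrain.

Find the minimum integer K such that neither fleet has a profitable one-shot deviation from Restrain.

2

IC: β(1−β^K)/(1−β) ≥ (75−45)/(45−14) = 30/31.
With β = 3/4: need 1 − β^K ≥ 30/31·(1−3/4)/(3/4), i.e. β^K ≤ 0.6774.
Since (3/4)^1 = 0.7500 and (3/4)^2 = 0.5625, the smallest such K is 2.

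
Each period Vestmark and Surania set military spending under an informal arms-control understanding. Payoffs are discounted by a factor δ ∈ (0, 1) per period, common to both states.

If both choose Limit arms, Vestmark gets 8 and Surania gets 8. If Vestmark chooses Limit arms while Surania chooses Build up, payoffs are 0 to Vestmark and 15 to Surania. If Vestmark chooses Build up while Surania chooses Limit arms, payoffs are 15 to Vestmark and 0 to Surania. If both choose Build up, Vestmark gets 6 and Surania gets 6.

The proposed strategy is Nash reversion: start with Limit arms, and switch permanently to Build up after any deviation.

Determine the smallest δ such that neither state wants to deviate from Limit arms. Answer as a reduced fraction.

One-period gain from deviating is 15 − 8 = 7. The loss is 8 − 6 = 2 in every subsequent period, with present value 2·δ/(1−δ).
Deviation is unprofitable when 2·δ/(1−δ) ≥ 7, i.e. δ/(1−δ) ≥ 7/2.
Equivalently δ ≥ 7/(7+2) = 7/9.

7/9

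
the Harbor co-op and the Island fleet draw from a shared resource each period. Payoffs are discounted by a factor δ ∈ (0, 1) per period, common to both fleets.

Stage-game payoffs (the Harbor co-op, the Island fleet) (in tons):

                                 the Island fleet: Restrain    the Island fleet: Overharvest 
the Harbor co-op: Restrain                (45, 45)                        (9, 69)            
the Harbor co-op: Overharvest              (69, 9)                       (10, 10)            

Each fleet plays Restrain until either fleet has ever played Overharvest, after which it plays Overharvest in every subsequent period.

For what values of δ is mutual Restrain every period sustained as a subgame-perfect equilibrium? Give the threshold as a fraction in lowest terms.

45/(1−δ) ≥ 69 + 10δ/(1−δ)
45 ≥ 69 − 59δ
δ ≥ 24/59.

24/59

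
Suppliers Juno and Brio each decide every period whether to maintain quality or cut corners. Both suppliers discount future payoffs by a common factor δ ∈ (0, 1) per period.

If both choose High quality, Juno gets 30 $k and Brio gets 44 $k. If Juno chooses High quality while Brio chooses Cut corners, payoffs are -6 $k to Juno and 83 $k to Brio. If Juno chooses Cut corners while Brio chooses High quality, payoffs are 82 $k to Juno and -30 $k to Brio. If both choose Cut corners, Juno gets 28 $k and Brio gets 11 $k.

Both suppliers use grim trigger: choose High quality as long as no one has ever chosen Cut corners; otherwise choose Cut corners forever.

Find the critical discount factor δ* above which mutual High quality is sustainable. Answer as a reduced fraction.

26/27

For Juno: deviation gain 82−30 = 52, per-period punishment loss 30−28 = 2. IC gives δ ≥ 52/54 = 26/27.
For Brio: gain 39, loss 33 per period, so δ ≥ 39/72 = 13/24.
The tighter constraint is Juno's, so cooperation needs δ ≥ 26/27.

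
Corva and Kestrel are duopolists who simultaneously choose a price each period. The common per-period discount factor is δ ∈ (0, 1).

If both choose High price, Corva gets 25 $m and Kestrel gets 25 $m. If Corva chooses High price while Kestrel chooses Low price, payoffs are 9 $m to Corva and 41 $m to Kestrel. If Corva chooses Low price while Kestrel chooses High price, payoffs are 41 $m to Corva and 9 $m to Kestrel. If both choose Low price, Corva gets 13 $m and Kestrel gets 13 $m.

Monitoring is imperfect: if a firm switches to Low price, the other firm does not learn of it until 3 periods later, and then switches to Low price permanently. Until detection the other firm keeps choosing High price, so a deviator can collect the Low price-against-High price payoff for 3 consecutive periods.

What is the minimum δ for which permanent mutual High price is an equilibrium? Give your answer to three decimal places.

0.830

A deviator earns 41 for 3 periods, then 13 forever; cooperating earns 25 forever. Multiplying the IC by (1−δ):
25 ≥ 41(1−δ^3) + 13δ^3, so 28·δ^3 ≥ 16 and δ^3 ≥ 4/7.
δ ≥ (4/7)^(1/3) ≈ 0.830.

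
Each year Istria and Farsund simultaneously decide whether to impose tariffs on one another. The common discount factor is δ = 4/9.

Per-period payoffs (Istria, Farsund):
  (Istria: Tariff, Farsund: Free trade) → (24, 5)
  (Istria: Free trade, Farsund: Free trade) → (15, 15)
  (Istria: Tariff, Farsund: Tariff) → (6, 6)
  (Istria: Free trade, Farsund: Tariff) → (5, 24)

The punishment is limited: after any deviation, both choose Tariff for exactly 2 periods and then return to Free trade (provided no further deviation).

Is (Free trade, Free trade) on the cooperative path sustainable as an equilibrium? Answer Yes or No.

Comparing payoff streams over the 3 periods until play realigns: cooperate → 15(1+δ+…+δ^2); deviate → 24 + 6(δ+…+δ^2).
Cooperation is sustained iff (15−6)(δ+…+δ^2) ≥ 24−15.
δ+…+δ^2 = 4/9·(1−(4/9)^2)/(1−4/9) = 0.6420, and (24−15)/(15−6) = 1.0000.
0.6420 < 1.0000, so cooperation is not sustainable.

No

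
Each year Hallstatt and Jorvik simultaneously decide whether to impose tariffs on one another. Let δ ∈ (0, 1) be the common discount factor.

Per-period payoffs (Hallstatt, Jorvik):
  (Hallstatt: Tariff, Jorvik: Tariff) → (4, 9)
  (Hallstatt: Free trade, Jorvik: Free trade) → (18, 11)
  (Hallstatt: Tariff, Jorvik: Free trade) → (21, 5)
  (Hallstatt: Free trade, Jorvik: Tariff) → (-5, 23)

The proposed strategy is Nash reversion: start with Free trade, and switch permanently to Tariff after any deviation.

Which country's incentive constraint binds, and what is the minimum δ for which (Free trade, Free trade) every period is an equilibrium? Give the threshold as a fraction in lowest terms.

Hallstatt: cooperation gives 18 each period; deviation gives 21 once then 4 forever.
  18/(1−δ) ≥ 21 + 4δ/(1−δ) ⇒ δ ≥ 3/17.
Jorvik: cooperation gives 11 each period; deviation gives 23 once then 9 forever.
  δ ≥ 12/14 = 6/7.
Both must hold, so the binding constraint is Jorvik's: δ ≥ 6/7.

Jorvik; δ ≥ 6/7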